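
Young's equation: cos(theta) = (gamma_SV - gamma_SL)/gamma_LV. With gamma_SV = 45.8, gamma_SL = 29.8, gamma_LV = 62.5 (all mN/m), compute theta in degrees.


cos(theta) = (gamma_SV - gamma_SL) / gamma_LV
cos(theta) = (45.8 - 29.8) / 62.5
cos(theta) = 0.256
theta = arccos(0.256) = 75.17 degrees

75.17


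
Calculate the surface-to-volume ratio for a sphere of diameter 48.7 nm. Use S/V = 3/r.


Radius r = 48.7/2 = 24.35 nm
S/V = 3 / r = 3 / 24.35
S/V = 0.1232 nm^-1

0.1232


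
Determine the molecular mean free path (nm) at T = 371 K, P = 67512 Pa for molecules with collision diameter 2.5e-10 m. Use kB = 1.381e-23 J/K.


Mean free path: lambda = kB*T / (sqrt(2) * pi * d^2 * P)
lambda = 1.381e-23 * 371 / (sqrt(2) * pi * (2.5e-10)^2 * 67512)
lambda = 2.73301e-07 m
lambda = 273.3 nm

273.3


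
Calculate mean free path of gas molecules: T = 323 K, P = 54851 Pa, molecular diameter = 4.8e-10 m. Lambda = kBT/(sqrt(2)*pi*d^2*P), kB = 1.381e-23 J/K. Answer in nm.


Mean free path: lambda = kB*T / (sqrt(2) * pi * d^2 * P)
lambda = 1.381e-23 * 323 / (sqrt(2) * pi * (4.8e-10)^2 * 54851)
lambda = 7.94446e-08 m
lambda = 79.44 nm

79.44


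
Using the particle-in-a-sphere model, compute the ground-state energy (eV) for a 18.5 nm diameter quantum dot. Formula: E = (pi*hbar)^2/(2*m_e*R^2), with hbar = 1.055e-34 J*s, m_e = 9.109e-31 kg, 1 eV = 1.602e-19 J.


Radius R = 18.5/2 = 9.25 nm = 9.25e-09 m
E = (pi * 1.055e-34)^2 / (2 * 9.109e-31 * (9.25e-09)^2)
E(J) = 7.04726e-22
E = E(J) / 1.602e-19 = 0.0044 eV

0.0044


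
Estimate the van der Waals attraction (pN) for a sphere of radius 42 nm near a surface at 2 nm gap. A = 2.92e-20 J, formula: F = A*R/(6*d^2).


Convert to SI: R = 42 nm = 4.2e-08 m, d = 2 nm = 2e-09 m
F = A * R / (6 * d^2)
F = 2.92e-20 * 4.2e-08 / (6 * (2e-09)^2)
F = 5.11e-11 N = 51.1 pN

51.1


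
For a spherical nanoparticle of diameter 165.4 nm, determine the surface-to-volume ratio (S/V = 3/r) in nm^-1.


Radius r = 165.4/2 = 82.7 nm
S/V = 3 / r = 3 / 82.7
S/V = 0.0363 nm^-1

0.0363


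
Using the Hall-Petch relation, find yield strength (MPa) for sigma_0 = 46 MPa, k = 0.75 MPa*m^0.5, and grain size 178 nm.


d = 178 nm = 1.78e-07 m
sqrt(d) = 0.0004219005
Hall-Petch contribution = k / sqrt(d) = 0.75 / 0.0004219005 = 1777.7 MPa
sigma = sigma_0 + k/sqrt(d) = 46 + 1777.7 = 1823.7 MPa

1823.7


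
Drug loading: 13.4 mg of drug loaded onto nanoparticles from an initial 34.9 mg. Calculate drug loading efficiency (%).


Drug loading efficiency = (drug loaded / drug initial) * 100
DLE = 13.4 / 34.9 * 100
DLE = 0.384 * 100
DLE = 38.4%

38.4


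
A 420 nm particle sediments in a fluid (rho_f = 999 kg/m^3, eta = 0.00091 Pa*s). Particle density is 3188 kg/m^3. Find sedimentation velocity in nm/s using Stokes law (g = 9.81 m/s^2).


Radius R = 420/2 nm = 2.1e-07 m
Density difference = 3188 - 999 = 2189 kg/m^3
v = 2 * R^2 * (rho_p - rho_f) * g / (9 * eta)
v = 2 * (2.1e-07)^2 * 2189 * 9.81 / (9 * 0.00091)
v = 2.31259e-07 m/s = 231.2594 nm/s

231.2594


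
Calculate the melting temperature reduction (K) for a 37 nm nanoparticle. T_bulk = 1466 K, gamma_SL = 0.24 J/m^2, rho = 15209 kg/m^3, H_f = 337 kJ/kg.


Radius R = 37/2 = 18.5 nm = 1.85e-08 m
Convert H_f = 337 kJ/kg = 337000 J/kg
dT = 2 * gamma_SL * T_bulk / (rho * H_f * R)
dT = 2 * 0.24 * 1466 / (15209 * 337000 * 1.85e-08)
dT = 7.4 K

7.4


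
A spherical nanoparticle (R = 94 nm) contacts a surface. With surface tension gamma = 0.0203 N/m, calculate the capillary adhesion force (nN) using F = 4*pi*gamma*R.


Convert radius: R = 94 nm = 9.4e-08 m
F = 4 * pi * gamma * R
F = 4 * pi * 0.0203 * 9.4e-08
F = 2.39791e-08 N = 23.9791 nN

23.9791


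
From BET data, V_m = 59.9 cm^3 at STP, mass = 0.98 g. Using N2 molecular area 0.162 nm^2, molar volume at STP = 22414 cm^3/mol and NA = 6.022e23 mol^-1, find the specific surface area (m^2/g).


Number of moles in monolayer = V_m / 22414 = 59.9 / 22414 = 0.00267244
Number of molecules = moles * NA = 0.00267244 * 6.022e23
SA = molecules * sigma / mass
SA = (59.9 / 22414) * 6.022e23 * 0.162e-18 / 0.98
SA = 266.0 m^2/g

266.0


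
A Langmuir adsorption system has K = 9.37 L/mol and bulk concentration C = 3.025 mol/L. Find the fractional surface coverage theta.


Langmuir isotherm: theta = K*C / (1 + K*C)
K*C = 9.37 * 3.025 = 28.34425
theta = 28.34425 / (1 + 28.34425) = 28.34425 / 29.34425
theta = 0.9659

0.9659


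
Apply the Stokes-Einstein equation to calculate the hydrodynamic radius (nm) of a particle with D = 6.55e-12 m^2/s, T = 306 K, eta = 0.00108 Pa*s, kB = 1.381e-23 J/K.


Stokes-Einstein: R = kB*T / (6*pi*eta*D)
R = 1.381e-23 * 306 / (6 * pi * 0.00108 * 6.55e-12)
R = 3.16919e-08 m = 31.69 nm

31.69


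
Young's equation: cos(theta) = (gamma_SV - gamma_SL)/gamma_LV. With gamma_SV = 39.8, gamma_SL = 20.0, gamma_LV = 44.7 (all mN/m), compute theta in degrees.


cos(theta) = (gamma_SV - gamma_SL) / gamma_LV
cos(theta) = (39.8 - 20.0) / 44.7
cos(theta) = 0.442953
theta = arccos(0.442953) = 63.71 degrees

63.71


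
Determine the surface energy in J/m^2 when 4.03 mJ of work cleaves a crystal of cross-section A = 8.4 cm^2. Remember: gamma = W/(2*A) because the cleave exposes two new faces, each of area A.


Convert: A = 8.4 cm^2 = 0.00084 m^2, W = 4.03 mJ = 0.00403 J
Cleaving exposes two faces of area A, so total new surface = 2*A and gamma = W / (2*A)
gamma = 0.00403 / (2 * 0.00084)
gamma = 2.399 J/m^2

2.399


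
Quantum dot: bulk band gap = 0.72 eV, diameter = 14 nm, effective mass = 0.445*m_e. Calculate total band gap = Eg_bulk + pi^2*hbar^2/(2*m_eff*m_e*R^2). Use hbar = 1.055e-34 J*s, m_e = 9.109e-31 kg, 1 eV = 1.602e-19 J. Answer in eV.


Radius R = 14/2 nm = 7e-09 m
Confinement energy dE = pi^2 * hbar^2 / (2 * m_eff * m_e * R^2)
dE = pi^2 * (1.055e-34)^2 / (2 * 0.445 * 9.109e-31 * (7e-09)^2) J, divided by 1.602e-19 J/eV
dE = 0.0173 eV
Total band gap = E_g(bulk) + dE = 0.72 + 0.0173 = 0.7373 eV

0.7373


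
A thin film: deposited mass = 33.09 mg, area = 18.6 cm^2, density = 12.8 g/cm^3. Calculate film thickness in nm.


Convert: m = 33.09 mg = 3.3090e-05 kg, A = 18.6 cm^2 = 1.8600e-03 m^2, rho = 12.8 g/cm^3 = 12800 kg/m^3
t = m / (A * rho)
t = 3.3090e-05 / (1.8600e-03 * 12800)
t = 1.3899e-06 m = 1389.9 nm

1389.9


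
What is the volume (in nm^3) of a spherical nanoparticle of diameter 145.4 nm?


Radius r = 145.4/2 = 72.7 nm
Volume V = (4/3) * pi * r^3
V = (4/3) * pi * (72.7)^3
V = 1609503.19 nm^3

1609503.19


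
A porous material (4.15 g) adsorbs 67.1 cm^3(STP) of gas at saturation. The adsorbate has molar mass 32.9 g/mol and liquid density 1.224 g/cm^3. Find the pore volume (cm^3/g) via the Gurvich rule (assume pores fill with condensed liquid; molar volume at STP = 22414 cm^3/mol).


Moles adsorbed n = V_ads / 22414 = 67.1 / 22414 = 2.993665e-03 mol
Liquid volume V_liq = n * M / rho_liq = 2.993665e-03 * 32.9 / 1.224 = 0.08047 cm^3
Specific pore volume V_pore = V_liq / m_sample = 0.08047 / 4.15
V_pore = 0.0194 cm^3/g

0.0194


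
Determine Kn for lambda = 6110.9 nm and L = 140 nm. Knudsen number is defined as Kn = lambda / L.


Knudsen number Kn = lambda / L
Kn = 6110.9 / 140
Kn = 43.6493

43.6493


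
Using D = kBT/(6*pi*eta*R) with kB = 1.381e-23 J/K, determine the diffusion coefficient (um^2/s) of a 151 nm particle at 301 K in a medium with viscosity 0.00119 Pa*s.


Radius R = 151/2 = 75.5 nm = 7.55e-08 m
D = kB*T / (6*pi*eta*R)
D = 1.381e-23 * 301 / (6 * pi * 0.00119 * 7.55e-08)
D = 2.45451e-12 m^2/s = 2.455 um^2/s

2.455


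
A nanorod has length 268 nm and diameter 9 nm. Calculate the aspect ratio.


Aspect ratio AR = length / diameter
AR = 268 / 9
AR = 29.78

29.78


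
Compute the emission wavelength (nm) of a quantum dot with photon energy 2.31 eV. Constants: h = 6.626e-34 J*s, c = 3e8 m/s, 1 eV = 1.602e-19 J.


Convert energy: E = 2.31 eV = 2.31 * 1.602e-19 = 3.70062e-19 J
lambda = h*c / E = 6.626e-34 * 3e8 / 3.70062e-19
lambda = 5.37153e-07 m = 537.2 nm

537.2


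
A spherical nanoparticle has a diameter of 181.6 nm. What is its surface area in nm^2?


Radius r = 181.6/2 = 90.8 nm
Surface area SA = 4 * pi * r^2
SA = 4 * pi * (90.8)^2
SA = 103605.2 nm^2

103605.2


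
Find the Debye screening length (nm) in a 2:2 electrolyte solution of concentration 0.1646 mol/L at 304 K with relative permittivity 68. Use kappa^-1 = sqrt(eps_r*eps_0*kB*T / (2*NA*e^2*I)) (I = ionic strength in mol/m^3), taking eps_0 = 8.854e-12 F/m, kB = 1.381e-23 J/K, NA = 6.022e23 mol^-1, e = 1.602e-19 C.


Ionic strength I = 0.1646 * 2^2 * 1000 = 658.4 mol/m^3
kappa^-1 = sqrt(68 * 8.854e-12 * 1.381e-23 * 304 / (2 * 6.022e23 * (1.602e-19)^2 * 658.4))
kappa^-1 = 0.352 nm

0.352


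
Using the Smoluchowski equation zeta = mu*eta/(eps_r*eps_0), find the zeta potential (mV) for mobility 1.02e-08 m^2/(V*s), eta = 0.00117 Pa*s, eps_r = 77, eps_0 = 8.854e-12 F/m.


Smoluchowski equation: zeta = mu * eta / (eps_r * eps_0)
zeta = 1.02e-08 * 0.00117 / (77 * 8.854e-12)
zeta = 0.017505 V = 17.5 mV

17.5


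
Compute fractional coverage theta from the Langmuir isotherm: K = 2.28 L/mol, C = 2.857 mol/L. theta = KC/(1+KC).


Langmuir isotherm: theta = K*C / (1 + K*C)
K*C = 2.28 * 2.857 = 6.51396
theta = 6.51396 / (1 + 6.51396) = 6.51396 / 7.51396
theta = 0.8669

0.8669


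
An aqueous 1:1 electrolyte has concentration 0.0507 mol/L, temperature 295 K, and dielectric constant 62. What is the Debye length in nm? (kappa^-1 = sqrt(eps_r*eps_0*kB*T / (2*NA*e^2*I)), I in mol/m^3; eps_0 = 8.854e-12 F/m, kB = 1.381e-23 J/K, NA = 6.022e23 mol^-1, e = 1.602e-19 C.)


Ionic strength I = 0.0507 * 1^2 * 1000 = 50.7 mol/m^3
kappa^-1 = sqrt(62 * 8.854e-12 * 1.381e-23 * 295 / (2 * 6.022e23 * (1.602e-19)^2 * 50.7))
kappa^-1 = 1.195 nm

1.195


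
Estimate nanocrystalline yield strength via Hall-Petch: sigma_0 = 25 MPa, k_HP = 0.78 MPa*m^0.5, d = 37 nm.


d = 37 nm = 3.7e-08 m
sqrt(d) = 0.0001923538
Hall-Petch contribution = k / sqrt(d) = 0.78 / 0.0001923538 = 4055.0 MPa
sigma = sigma_0 + k/sqrt(d) = 25 + 4055.0 = 4080.0 MPa

4080.0


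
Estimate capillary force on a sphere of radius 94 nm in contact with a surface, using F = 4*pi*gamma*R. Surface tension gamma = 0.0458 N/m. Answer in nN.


Convert radius: R = 94 nm = 9.4e-08 m
F = 4 * pi * gamma * R
F = 4 * pi * 0.0458 * 9.4e-08
F = 5.41007e-08 N = 54.1007 nN

54.1007


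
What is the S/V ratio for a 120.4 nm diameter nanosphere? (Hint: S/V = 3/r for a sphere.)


Radius r = 120.4/2 = 60.2 nm
S/V = 3 / r = 3 / 60.2
S/V = 0.0498 nm^-1

0.0498


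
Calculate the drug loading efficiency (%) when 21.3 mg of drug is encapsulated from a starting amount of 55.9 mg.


Drug loading efficiency = (drug loaded / drug initial) * 100
DLE = 21.3 / 55.9 * 100
DLE = 0.381 * 100
DLE = 38.1%

38.1


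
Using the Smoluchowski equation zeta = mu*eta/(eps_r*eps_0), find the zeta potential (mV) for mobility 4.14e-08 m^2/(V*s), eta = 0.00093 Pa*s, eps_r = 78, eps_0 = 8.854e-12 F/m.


Smoluchowski equation: zeta = mu * eta / (eps_r * eps_0)
zeta = 4.14e-08 * 0.00093 / (78 * 8.854e-12)
zeta = 0.055751 V = 55.75 mV

55.75


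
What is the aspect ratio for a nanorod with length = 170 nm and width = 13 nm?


Aspect ratio AR = length / diameter
AR = 170 / 13
AR = 13.08

13.08


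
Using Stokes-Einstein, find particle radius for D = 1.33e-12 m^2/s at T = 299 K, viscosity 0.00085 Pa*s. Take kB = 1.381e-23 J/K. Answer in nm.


Stokes-Einstein: R = kB*T / (6*pi*eta*D)
R = 1.381e-23 * 299 / (6 * pi * 0.00085 * 1.33e-12)
R = 1.93773e-07 m = 193.77 nm

193.77


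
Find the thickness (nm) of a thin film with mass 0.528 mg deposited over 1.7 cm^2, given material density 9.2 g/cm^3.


Convert: m = 0.528 mg = 5.2800e-07 kg, A = 1.7 cm^2 = 1.7000e-04 m^2, rho = 9.2 g/cm^3 = 9200 kg/m^3
t = m / (A * rho)
t = 5.2800e-07 / (1.7000e-04 * 9200)
t = 3.3760e-07 m = 337.6 nm

337.6


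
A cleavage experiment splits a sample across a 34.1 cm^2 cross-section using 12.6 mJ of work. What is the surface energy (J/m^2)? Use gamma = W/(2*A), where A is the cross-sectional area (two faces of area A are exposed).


Convert: A = 34.1 cm^2 = 0.00341 m^2, W = 12.6 mJ = 0.0126 J
Cleaving exposes two faces of area A, so total new surface = 2*A and gamma = W / (2*A)
gamma = 0.0126 / (2 * 0.00341)
gamma = 1.848 J/m^2

1.848


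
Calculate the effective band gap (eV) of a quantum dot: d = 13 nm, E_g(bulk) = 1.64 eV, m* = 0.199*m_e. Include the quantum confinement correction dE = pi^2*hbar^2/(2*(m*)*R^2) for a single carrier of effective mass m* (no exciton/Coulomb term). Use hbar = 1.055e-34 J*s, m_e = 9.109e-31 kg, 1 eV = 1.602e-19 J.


Radius R = 13/2 nm = 6.5e-09 m
Confinement energy dE = pi^2 * hbar^2 / (2 * m_eff * m_e * R^2)
dE = pi^2 * (1.055e-34)^2 / (2 * 0.199 * 9.109e-31 * (6.5e-09)^2) J, divided by 1.602e-19 J/eV
dE = 0.0448 eV
Total band gap = E_g(bulk) + dE = 1.64 + 0.0448 = 1.6848 eV

1.6848


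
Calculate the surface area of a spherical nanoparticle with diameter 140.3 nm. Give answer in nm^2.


Radius r = 140.3/2 = 70.15 nm
Surface area SA = 4 * pi * r^2
SA = 4 * pi * (70.15)^2
SA = 61839.39 nm^2

61839.39


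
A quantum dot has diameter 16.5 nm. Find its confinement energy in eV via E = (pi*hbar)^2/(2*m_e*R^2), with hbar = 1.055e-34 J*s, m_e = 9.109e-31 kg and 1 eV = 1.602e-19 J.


Radius R = 16.5/2 = 8.25 nm = 8.25e-09 m
E = (pi * 1.055e-34)^2 / (2 * 9.109e-31 * (8.25e-09)^2)
E(J) = 8.85923e-22
E = E(J) / 1.602e-19 = 0.0055 eV

0.0055


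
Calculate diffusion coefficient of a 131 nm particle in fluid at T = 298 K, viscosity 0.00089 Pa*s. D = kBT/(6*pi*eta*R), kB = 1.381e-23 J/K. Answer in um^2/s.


Radius R = 131/2 = 65.5 nm = 6.55e-08 m
D = kB*T / (6*pi*eta*R)
D = 1.381e-23 * 298 / (6 * pi * 0.00089 * 6.55e-08)
D = 3.74522e-12 m^2/s = 3.745 um^2/s

3.745


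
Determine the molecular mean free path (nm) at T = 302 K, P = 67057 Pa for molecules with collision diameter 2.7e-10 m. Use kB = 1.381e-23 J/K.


Mean free path: lambda = kB*T / (sqrt(2) * pi * d^2 * P)
lambda = 1.381e-23 * 302 / (sqrt(2) * pi * (2.7e-10)^2 * 67057)
lambda = 1.92028e-07 m
lambda = 192.03 nm

192.03


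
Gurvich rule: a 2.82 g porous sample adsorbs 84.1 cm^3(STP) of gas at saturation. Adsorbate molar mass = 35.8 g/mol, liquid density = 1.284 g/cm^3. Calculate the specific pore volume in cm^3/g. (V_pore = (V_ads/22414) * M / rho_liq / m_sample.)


Moles adsorbed n = V_ads / 22414 = 84.1 / 22414 = 3.752119e-03 mol
Liquid volume V_liq = n * M / rho_liq = 3.752119e-03 * 35.8 / 1.284 = 0.10462 cm^3
Specific pore volume V_pore = V_liq / m_sample = 0.10462 / 2.82
V_pore = 0.0371 cm^3/g

0.0371


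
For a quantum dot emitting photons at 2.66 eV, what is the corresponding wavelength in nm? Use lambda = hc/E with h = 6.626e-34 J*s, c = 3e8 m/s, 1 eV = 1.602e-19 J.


Convert energy: E = 2.66 eV = 2.66 * 1.602e-19 = 4.26132e-19 J
lambda = h*c / E = 6.626e-34 * 3e8 / 4.26132e-19
lambda = 4.66475e-07 m = 466.5 nm

466.5


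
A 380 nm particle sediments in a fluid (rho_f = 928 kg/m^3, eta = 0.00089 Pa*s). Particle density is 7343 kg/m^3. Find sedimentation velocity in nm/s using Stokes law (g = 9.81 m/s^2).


Radius R = 380/2 nm = 1.9e-07 m
Density difference = 7343 - 928 = 6415 kg/m^3
v = 2 * R^2 * (rho_p - rho_f) * g / (9 * eta)
v = 2 * (1.9e-07)^2 * 6415 * 9.81 / (9 * 0.00089)
v = 5.67245e-07 m/s = 567.2446 nm/s

567.2446


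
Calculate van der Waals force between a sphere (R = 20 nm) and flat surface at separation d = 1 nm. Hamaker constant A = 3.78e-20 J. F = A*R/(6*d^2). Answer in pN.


Convert to SI: R = 20 nm = 2e-08 m, d = 1 nm = 1e-09 m
F = A * R / (6 * d^2)
F = 3.78e-20 * 2e-08 / (6 * (1e-09)^2)
F = 1.26e-10 N = 126.0 pN

126.0


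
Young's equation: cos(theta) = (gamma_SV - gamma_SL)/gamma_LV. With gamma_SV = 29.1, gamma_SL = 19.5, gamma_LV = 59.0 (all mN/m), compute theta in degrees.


cos(theta) = (gamma_SV - gamma_SL) / gamma_LV
cos(theta) = (29.1 - 19.5) / 59.0
cos(theta) = 0.162712
theta = arccos(0.162712) = 80.64 degrees

80.64


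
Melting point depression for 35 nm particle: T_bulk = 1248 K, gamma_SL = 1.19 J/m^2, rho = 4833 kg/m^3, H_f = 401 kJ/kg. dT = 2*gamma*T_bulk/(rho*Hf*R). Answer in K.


Radius R = 35/2 = 17.5 nm = 1.75e-08 m
Convert H_f = 401 kJ/kg = 401000 J/kg
dT = 2 * gamma_SL * T_bulk / (rho * H_f * R)
dT = 2 * 1.19 * 1248 / (4833 * 401000 * 1.75e-08)
dT = 87.6 K

87.6


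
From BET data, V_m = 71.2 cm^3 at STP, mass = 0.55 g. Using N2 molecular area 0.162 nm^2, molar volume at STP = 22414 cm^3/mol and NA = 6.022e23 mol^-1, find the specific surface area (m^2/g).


Number of moles in monolayer = V_m / 22414 = 71.2 / 22414 = 0.00317659
Number of molecules = moles * NA = 0.00317659 * 6.022e23
SA = molecules * sigma / mass
SA = (71.2 / 22414) * 6.022e23 * 0.162e-18 / 0.55
SA = 563.4 m^2/g

563.4


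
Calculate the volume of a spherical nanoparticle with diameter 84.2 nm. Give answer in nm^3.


Radius r = 84.2/2 = 42.1 nm
Volume V = (4/3) * pi * r^3
V = (4/3) * pi * (42.1)^3
V = 312561.08 nm^3

312561.08


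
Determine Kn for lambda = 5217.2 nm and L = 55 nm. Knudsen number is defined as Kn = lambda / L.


Knudsen number Kn = lambda / L
Kn = 5217.2 / 55
Kn = 94.8582

94.8582


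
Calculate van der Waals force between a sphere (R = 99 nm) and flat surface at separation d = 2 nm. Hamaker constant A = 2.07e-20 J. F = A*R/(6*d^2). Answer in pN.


Convert to SI: R = 99 nm = 9.9e-08 m, d = 2 nm = 2e-09 m
F = A * R / (6 * d^2)
F = 2.07e-20 * 9.9e-08 / (6 * (2e-09)^2)
F = 8.53875e-11 N = 85.387 pN

85.387


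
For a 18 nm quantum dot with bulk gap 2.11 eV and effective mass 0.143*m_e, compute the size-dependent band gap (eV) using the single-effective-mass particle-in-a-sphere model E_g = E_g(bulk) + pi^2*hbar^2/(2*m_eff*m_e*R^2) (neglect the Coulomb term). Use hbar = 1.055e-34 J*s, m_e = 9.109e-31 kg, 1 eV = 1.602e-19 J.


Radius R = 18/2 nm = 9e-09 m
Confinement energy dE = pi^2 * hbar^2 / (2 * m_eff * m_e * R^2)
dE = pi^2 * (1.055e-34)^2 / (2 * 0.143 * 9.109e-31 * (9e-09)^2) J, divided by 1.602e-19 J/eV
dE = 0.0325 eV
Total band gap = E_g(bulk) + dE = 2.11 + 0.0325 = 2.1425 eV

2.1425


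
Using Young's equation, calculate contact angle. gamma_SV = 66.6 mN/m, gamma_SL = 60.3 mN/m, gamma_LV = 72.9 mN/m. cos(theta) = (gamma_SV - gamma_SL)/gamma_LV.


cos(theta) = (gamma_SV - gamma_SL) / gamma_LV
cos(theta) = (66.6 - 60.3) / 72.9
cos(theta) = 0.08642
theta = arccos(0.08642) = 85.04 degrees

85.04


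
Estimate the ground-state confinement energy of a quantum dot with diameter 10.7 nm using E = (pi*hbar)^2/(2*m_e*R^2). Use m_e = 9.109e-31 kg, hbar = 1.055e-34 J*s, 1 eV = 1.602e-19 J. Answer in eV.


Radius R = 10.7/2 = 5.35 nm = 5.35e-09 m
E = (pi * 1.055e-34)^2 / (2 * 9.109e-31 * (5.35e-09)^2)
E(J) = 2.10667e-21
E = E(J) / 1.602e-19 = 0.0132 eV

0.0132


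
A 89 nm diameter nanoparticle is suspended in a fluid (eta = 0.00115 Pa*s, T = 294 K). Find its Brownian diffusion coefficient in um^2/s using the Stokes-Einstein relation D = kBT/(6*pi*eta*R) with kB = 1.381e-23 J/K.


Radius R = 89/2 = 44.5 nm = 4.45e-08 m
D = kB*T / (6*pi*eta*R)
D = 1.381e-23 * 294 / (6 * pi * 0.00115 * 4.45e-08)
D = 4.20903e-12 m^2/s = 4.209 um^2/s

4.209


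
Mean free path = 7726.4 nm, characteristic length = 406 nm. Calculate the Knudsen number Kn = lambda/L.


Knudsen number Kn = lambda / L
Kn = 7726.4 / 406
Kn = 19.0305

19.0305


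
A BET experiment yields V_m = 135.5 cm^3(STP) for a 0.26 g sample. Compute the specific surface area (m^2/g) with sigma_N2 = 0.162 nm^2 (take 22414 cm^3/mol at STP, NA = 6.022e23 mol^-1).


Number of moles in monolayer = V_m / 22414 = 135.5 / 22414 = 0.00604533
Number of molecules = moles * NA = 0.00604533 * 6.022e23
SA = molecules * sigma / mass
SA = (135.5 / 22414) * 6.022e23 * 0.162e-18 / 0.26
SA = 2268.3 m^2/g

2268.3


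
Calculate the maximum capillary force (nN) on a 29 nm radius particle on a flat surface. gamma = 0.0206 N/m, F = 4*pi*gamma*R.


Convert radius: R = 29 nm = 2.9e-08 m
F = 4 * pi * gamma * R
F = 4 * pi * 0.0206 * 2.9e-08
F = 7.50715e-09 N = 7.5071 nN

7.5071


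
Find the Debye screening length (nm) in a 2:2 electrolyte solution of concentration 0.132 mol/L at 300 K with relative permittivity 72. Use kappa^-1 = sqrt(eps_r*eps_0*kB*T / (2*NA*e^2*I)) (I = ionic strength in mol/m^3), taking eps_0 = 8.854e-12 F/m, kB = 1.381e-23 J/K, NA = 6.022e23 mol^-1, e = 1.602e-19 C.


Ionic strength I = 0.132 * 2^2 * 1000 = 528 mol/m^3
kappa^-1 = sqrt(72 * 8.854e-12 * 1.381e-23 * 300 / (2 * 6.022e23 * (1.602e-19)^2 * 528))
kappa^-1 = 0.402 nm

0.402


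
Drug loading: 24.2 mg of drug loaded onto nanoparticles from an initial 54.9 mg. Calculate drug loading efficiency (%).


Drug loading efficiency = (drug loaded / drug initial) * 100
DLE = 24.2 / 54.9 * 100
DLE = 0.4408 * 100
DLE = 44.08%

44.08


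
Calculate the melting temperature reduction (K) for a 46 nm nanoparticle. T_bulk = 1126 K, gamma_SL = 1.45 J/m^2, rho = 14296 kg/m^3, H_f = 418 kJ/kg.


Radius R = 46/2 = 23 nm = 2.3e-08 m
Convert H_f = 418 kJ/kg = 418000 J/kg
dT = 2 * gamma_SL * T_bulk / (rho * H_f * R)
dT = 2 * 1.45 * 1126 / (14296 * 418000 * 2.3e-08)
dT = 23.8 K

23.8


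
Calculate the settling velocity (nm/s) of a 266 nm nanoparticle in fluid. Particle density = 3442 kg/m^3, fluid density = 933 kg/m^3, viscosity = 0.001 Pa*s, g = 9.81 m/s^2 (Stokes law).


Radius R = 266/2 nm = 1.33e-07 m
Density difference = 3442 - 933 = 2509 kg/m^3
v = 2 * R^2 * (rho_p - rho_f) * g / (9 * eta)
v = 2 * (1.33e-07)^2 * 2509 * 9.81 / (9 * 0.001)
v = 9.67521e-08 m/s = 96.7521 nm/s

96.7521


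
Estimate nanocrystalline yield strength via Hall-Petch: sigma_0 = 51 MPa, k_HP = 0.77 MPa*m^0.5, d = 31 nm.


d = 31 nm = 3.1e-08 m
sqrt(d) = 0.0001760682
Hall-Petch contribution = k / sqrt(d) = 0.77 / 0.0001760682 = 4373.3 MPa
sigma = sigma_0 + k/sqrt(d) = 51 + 4373.3 = 4424.3 MPa

4424.3


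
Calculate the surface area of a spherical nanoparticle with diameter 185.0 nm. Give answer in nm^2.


Radius r = 185.0/2 = 92.5 nm
Surface area SA = 4 * pi * r^2
SA = 4 * pi * (92.5)^2
SA = 107521.01 nm^2

107521.01


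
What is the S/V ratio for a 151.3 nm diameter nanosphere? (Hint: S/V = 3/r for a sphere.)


Radius r = 151.3/2 = 75.65 nm
S/V = 3 / r = 3 / 75.65
S/V = 0.0397 nm^-1

0.0397


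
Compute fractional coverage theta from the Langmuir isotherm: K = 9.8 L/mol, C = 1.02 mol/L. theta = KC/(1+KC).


Langmuir isotherm: theta = K*C / (1 + K*C)
K*C = 9.8 * 1.02 = 9.996
theta = 9.996 / (1 + 9.996) = 9.996 / 10.996
theta = 0.9091

0.9091


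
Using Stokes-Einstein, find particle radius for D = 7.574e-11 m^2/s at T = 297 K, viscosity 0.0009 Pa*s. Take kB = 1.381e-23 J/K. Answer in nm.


Stokes-Einstein: R = kB*T / (6*pi*eta*D)
R = 1.381e-23 * 297 / (6 * pi * 0.0009 * 7.574e-11)
R = 3.19213e-09 m = 3.19 nm

3.19


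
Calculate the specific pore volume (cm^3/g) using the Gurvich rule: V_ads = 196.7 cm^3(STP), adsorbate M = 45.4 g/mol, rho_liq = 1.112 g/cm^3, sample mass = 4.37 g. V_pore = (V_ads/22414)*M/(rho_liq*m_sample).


Moles adsorbed n = V_ads / 22414 = 196.7 / 22414 = 8.775765e-03 mol
Liquid volume V_liq = n * M / rho_liq = 8.775765e-03 * 45.4 / 1.112 = 0.35829 cm^3
Specific pore volume V_pore = V_liq / m_sample = 0.35829 / 4.37
V_pore = 0.082 cm^3/g

0.082


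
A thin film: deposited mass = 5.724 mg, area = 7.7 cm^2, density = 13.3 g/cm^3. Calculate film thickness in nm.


Convert: m = 5.724 mg = 5.7240e-06 kg, A = 7.7 cm^2 = 7.7000e-04 m^2, rho = 13.3 g/cm^3 = 13300 kg/m^3
t = m / (A * rho)
t = 5.7240e-06 / (7.7000e-04 * 13300)
t = 5.5893e-07 m = 558.9 nm

558.9


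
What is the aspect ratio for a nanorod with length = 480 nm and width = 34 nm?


Aspect ratio AR = length / diameter
AR = 480 / 34
AR = 14.12

14.12


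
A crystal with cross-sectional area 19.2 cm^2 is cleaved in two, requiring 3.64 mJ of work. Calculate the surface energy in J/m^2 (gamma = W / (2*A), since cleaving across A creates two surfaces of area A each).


Convert: A = 19.2 cm^2 = 0.00192 m^2, W = 3.64 mJ = 0.00364 J
Cleaving exposes two faces of area A, so total new surface = 2*A and gamma = W / (2*A)
gamma = 0.00364 / (2 * 0.00192)
gamma = 0.948 J/m^2

0.948


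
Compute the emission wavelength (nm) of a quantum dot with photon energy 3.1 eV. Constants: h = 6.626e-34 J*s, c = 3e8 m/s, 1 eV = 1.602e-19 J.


Convert energy: E = 3.1 eV = 3.1 * 1.602e-19 = 4.9662e-19 J
lambda = h*c / E = 6.626e-34 * 3e8 / 4.9662e-19
lambda = 4.00266e-07 m = 400.3 nm

400.3


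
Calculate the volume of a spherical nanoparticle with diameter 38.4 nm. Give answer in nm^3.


Radius r = 38.4/2 = 19.2 nm
Volume V = (4/3) * pi * r^3
V = (4/3) * pi * (19.2)^3
V = 29647.79 nm^3

29647.79


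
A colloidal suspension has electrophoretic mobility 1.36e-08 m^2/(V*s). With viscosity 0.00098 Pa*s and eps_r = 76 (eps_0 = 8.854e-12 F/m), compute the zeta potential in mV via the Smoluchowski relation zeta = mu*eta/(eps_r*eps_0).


Smoluchowski equation: zeta = mu * eta / (eps_r * eps_0)
zeta = 1.36e-08 * 0.00098 / (76 * 8.854e-12)
zeta = 0.019807 V = 19.81 mV

19.81


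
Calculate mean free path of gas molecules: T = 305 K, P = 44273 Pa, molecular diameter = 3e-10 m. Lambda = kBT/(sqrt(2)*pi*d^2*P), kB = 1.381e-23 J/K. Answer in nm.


Mean free path: lambda = kB*T / (sqrt(2) * pi * d^2 * P)
lambda = 1.381e-23 * 305 / (sqrt(2) * pi * (3e-10)^2 * 44273)
lambda = 2.37929e-07 m
lambda = 237.93 nm

237.93


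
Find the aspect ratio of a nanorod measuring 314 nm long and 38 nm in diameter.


Aspect ratio AR = length / diameter
AR = 314 / 38
AR = 8.26

8.26


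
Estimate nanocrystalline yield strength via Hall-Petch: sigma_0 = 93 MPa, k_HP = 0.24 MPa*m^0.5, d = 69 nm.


d = 69 nm = 6.9e-08 m
sqrt(d) = 0.0002626785
Hall-Petch contribution = k / sqrt(d) = 0.24 / 0.0002626785 = 913.7 MPa
sigma = sigma_0 + k/sqrt(d) = 93 + 913.7 = 1006.7 MPa

1006.7


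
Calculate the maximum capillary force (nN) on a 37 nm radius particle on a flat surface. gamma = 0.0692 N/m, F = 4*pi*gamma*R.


Convert radius: R = 37 nm = 3.7e-08 m
F = 4 * pi * gamma * R
F = 4 * pi * 0.0692 * 3.7e-08
F = 3.21749e-08 N = 32.1749 nN

32.1749


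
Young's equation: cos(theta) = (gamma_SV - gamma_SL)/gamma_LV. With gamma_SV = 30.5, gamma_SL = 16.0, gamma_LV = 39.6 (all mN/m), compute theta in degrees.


cos(theta) = (gamma_SV - gamma_SL) / gamma_LV
cos(theta) = (30.5 - 16.0) / 39.6
cos(theta) = 0.366162
theta = arccos(0.366162) = 68.52 degrees

68.52


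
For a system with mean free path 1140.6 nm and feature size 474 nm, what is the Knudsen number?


Knudsen number Kn = lambda / L
Kn = 1140.6 / 474
Kn = 2.4063

2.4063


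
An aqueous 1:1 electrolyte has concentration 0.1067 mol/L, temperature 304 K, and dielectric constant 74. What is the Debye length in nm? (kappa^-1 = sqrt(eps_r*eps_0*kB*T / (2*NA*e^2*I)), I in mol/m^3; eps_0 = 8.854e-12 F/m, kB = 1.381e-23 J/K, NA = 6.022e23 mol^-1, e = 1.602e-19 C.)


Ionic strength I = 0.1067 * 1^2 * 1000 = 106.7 mol/m^3
kappa^-1 = sqrt(74 * 8.854e-12 * 1.381e-23 * 304 / (2 * 6.022e23 * (1.602e-19)^2 * 106.7))
kappa^-1 = 0.913 nm

0.913


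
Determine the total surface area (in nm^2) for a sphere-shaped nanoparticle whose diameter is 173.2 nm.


Radius r = 173.2/2 = 86.6 nm
Surface area SA = 4 * pi * r^2
SA = 4 * pi * (86.6)^2
SA = 94242.25 nm^2

94242.25


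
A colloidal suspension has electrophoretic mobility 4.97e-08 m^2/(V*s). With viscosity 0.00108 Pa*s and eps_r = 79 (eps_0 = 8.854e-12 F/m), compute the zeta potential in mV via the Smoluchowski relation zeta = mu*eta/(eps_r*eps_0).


Smoluchowski equation: zeta = mu * eta / (eps_r * eps_0)
zeta = 4.97e-08 * 0.00108 / (79 * 8.854e-12)
zeta = 0.076739 V = 76.74 mV

76.74


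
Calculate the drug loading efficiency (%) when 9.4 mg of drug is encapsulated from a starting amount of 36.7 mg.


Drug loading efficiency = (drug loaded / drug initial) * 100
DLE = 9.4 / 36.7 * 100
DLE = 0.2561 * 100
DLE = 25.61%

25.61


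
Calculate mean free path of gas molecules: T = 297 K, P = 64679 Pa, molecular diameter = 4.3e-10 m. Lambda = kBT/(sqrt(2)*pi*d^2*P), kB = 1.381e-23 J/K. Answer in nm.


Mean free path: lambda = kB*T / (sqrt(2) * pi * d^2 * P)
lambda = 1.381e-23 * 297 / (sqrt(2) * pi * (4.3e-10)^2 * 64679)
lambda = 7.71943e-08 m
lambda = 77.19 nm

77.19


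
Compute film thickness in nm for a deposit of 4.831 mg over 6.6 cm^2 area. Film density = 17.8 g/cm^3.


Convert: m = 4.831 mg = 4.8310e-06 kg, A = 6.6 cm^2 = 6.6000e-04 m^2, rho = 17.8 g/cm^3 = 17800 kg/m^3
t = m / (A * rho)
t = 4.8310e-06 / (6.6000e-04 * 17800)
t = 4.1122e-07 m = 411.2 nm

411.2


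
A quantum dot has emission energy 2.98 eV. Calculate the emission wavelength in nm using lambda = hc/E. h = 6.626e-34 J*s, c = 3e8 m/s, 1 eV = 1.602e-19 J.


Convert energy: E = 2.98 eV = 2.98 * 1.602e-19 = 4.77396e-19 J
lambda = h*c / E = 6.626e-34 * 3e8 / 4.77396e-19
lambda = 4.16384e-07 m = 416.4 nm

416.4


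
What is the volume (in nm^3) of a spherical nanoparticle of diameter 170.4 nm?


Radius r = 170.4/2 = 85.2 nm
Volume V = (4/3) * pi * r^3
V = (4/3) * pi * (85.2)^3
V = 2590641.95 nm^3

2590641.95


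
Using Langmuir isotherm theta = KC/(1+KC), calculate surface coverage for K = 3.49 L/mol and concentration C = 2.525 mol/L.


Langmuir isotherm: theta = K*C / (1 + K*C)
K*C = 3.49 * 2.525 = 8.81225
theta = 8.81225 / (1 + 8.81225) = 8.81225 / 9.81225
theta = 0.8981

0.8981


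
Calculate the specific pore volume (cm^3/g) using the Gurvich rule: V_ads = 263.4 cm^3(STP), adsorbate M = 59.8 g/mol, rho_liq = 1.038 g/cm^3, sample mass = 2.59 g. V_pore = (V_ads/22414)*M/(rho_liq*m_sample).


Moles adsorbed n = V_ads / 22414 = 263.4 / 22414 = 1.175158e-02 mol
Liquid volume V_liq = n * M / rho_liq = 1.175158e-02 * 59.8 / 1.038 = 0.67702 cm^3
Specific pore volume V_pore = V_liq / m_sample = 0.67702 / 2.59
V_pore = 0.2614 cm^3/g

0.2614


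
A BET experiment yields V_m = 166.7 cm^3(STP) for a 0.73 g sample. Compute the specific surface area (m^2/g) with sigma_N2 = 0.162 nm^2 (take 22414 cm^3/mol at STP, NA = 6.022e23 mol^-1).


Number of moles in monolayer = V_m / 22414 = 166.7 / 22414 = 0.00743732
Number of molecules = moles * NA = 0.00743732 * 6.022e23
SA = molecules * sigma / mass
SA = (166.7 / 22414) * 6.022e23 * 0.162e-18 / 0.73
SA = 993.9 m^2/g

993.9


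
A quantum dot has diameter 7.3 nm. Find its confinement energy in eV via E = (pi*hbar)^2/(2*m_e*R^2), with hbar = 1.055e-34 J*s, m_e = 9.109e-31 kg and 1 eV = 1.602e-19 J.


Radius R = 7.3/2 = 3.65 nm = 3.65e-09 m
E = (pi * 1.055e-34)^2 / (2 * 9.109e-31 * (3.65e-09)^2)
E(J) = 4.52604e-21
E = E(J) / 1.602e-19 = 0.0283 eV

0.0283


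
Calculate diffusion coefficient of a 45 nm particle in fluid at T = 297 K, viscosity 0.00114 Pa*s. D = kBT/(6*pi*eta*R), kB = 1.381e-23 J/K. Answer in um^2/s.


Radius R = 45/2 = 22.5 nm = 2.25e-08 m
D = kB*T / (6*pi*eta*R)
D = 1.381e-23 * 297 / (6 * pi * 0.00114 * 2.25e-08)
D = 8.48324e-12 m^2/s = 8.483 um^2/s

8.483


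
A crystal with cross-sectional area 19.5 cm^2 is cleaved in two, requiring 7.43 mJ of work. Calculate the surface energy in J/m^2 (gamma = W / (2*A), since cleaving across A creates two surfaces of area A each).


Convert: A = 19.5 cm^2 = 0.00195 m^2, W = 7.43 mJ = 0.00743 J
Cleaving exposes two faces of area A, so total new surface = 2*A and gamma = W / (2*A)
gamma = 0.00743 / (2 * 0.00195)
gamma = 1.905 J/m^2

1.905


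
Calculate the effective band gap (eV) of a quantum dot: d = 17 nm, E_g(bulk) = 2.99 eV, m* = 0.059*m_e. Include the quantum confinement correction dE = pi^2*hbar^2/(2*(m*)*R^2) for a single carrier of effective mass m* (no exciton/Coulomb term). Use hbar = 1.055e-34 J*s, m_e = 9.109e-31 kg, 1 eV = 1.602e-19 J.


Radius R = 17/2 nm = 8.5e-09 m
Confinement energy dE = pi^2 * hbar^2 / (2 * m_eff * m_e * R^2)
dE = pi^2 * (1.055e-34)^2 / (2 * 0.059 * 9.109e-31 * (8.5e-09)^2) J, divided by 1.602e-19 J/eV
dE = 0.0883 eV
Total band gap = E_g(bulk) + dE = 2.99 + 0.0883 = 3.0783 eV

3.0783


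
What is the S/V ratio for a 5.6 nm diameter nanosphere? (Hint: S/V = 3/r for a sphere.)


Radius r = 5.6/2 = 2.8 nm
S/V = 3 / r = 3 / 2.8
S/V = 1.0714 nm^-1

1.0714


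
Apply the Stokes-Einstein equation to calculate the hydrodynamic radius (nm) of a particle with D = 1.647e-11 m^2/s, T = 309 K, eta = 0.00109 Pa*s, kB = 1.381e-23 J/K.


Stokes-Einstein: R = kB*T / (6*pi*eta*D)
R = 1.381e-23 * 309 / (6 * pi * 0.00109 * 1.647e-11)
R = 1.26105e-08 m = 12.61 nm

12.61


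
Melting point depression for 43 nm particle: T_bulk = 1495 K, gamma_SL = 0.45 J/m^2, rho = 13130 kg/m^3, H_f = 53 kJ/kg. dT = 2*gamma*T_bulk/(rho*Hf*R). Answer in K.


Radius R = 43/2 = 21.5 nm = 2.15e-08 m
Convert H_f = 53 kJ/kg = 53000 J/kg
dT = 2 * gamma_SL * T_bulk / (rho * H_f * R)
dT = 2 * 0.45 * 1495 / (13130 * 53000 * 2.15e-08)
dT = 89.9 K

89.9


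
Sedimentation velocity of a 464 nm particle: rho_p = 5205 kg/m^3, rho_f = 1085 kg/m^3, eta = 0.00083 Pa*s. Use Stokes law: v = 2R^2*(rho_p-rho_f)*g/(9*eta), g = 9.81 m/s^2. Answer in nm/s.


Radius R = 464/2 nm = 2.32e-07 m
Density difference = 5205 - 1085 = 4120 kg/m^3
v = 2 * R^2 * (rho_p - rho_f) * g / (9 * eta)
v = 2 * (2.32e-07)^2 * 4120 * 9.81 / (9 * 0.00083)
v = 5.82441e-07 m/s = 582.4405 nm/s

582.4405


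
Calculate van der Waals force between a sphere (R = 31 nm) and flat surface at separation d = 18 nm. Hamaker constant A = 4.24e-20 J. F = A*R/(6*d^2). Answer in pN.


Convert to SI: R = 31 nm = 3.1e-08 m, d = 18 nm = 1.8e-08 m
F = A * R / (6 * d^2)
F = 4.24e-20 * 3.1e-08 / (6 * (1.8e-08)^2)
F = 6.76132e-13 N = 0.676 pN

0.676


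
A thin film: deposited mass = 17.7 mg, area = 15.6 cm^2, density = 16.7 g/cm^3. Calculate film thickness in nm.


Convert: m = 17.7 mg = 1.7700e-05 kg, A = 15.6 cm^2 = 1.5600e-03 m^2, rho = 16.7 g/cm^3 = 16700 kg/m^3
t = m / (A * rho)
t = 1.7700e-05 / (1.5600e-03 * 16700)
t = 6.7941e-07 m = 679.4 nm

679.4


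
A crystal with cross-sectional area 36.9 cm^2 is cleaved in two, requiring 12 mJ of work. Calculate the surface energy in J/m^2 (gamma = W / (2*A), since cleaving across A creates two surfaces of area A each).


Convert: A = 36.9 cm^2 = 0.00369 m^2, W = 12 mJ = 0.012 J
Cleaving exposes two faces of area A, so total new surface = 2*A and gamma = W / (2*A)
gamma = 0.012 / (2 * 0.00369)
gamma = 1.626 J/m^2

1.626


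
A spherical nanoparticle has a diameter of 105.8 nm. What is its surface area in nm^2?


Radius r = 105.8/2 = 52.9 nm
Surface area SA = 4 * pi * r^2
SA = 4 * pi * (52.9)^2
SA = 35165.86 nm^2

35165.86


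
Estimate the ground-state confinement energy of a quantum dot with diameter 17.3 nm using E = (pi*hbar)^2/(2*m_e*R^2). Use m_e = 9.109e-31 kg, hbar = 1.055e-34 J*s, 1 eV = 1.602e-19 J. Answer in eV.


Radius R = 17.3/2 = 8.65 nm = 8.65e-09 m
E = (pi * 1.055e-34)^2 / (2 * 9.109e-31 * (8.65e-09)^2)
E(J) = 8.05883e-22
E = E(J) / 1.602e-19 = 0.005 eV

0.005


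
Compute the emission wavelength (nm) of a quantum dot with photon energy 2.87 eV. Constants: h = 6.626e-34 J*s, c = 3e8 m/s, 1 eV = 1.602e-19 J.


Convert energy: E = 2.87 eV = 2.87 * 1.602e-19 = 4.59774e-19 J
lambda = h*c / E = 6.626e-34 * 3e8 / 4.59774e-19
lambda = 4.32343e-07 m = 432.3 nm

432.3


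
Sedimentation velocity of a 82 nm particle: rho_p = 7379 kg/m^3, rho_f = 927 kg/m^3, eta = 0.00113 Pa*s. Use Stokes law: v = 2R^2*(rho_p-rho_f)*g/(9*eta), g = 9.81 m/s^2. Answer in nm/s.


Radius R = 82/2 nm = 4.1e-08 m
Density difference = 7379 - 927 = 6452 kg/m^3
v = 2 * R^2 * (rho_p - rho_f) * g / (9 * eta)
v = 2 * (4.1e-08)^2 * 6452 * 9.81 / (9 * 0.00113)
v = 2.09238e-08 m/s = 20.9238 nm/s

20.9238


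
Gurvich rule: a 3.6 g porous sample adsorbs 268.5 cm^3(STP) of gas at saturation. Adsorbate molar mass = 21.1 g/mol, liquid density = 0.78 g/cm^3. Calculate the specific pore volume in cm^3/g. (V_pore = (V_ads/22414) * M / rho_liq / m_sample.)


Moles adsorbed n = V_ads / 22414 = 268.5 / 22414 = 1.197912e-02 mol
Liquid volume V_liq = n * M / rho_liq = 1.197912e-02 * 21.1 / 0.78 = 0.32405 cm^3
Specific pore volume V_pore = V_liq / m_sample = 0.32405 / 3.6
V_pore = 0.09 cm^3/g

0.09


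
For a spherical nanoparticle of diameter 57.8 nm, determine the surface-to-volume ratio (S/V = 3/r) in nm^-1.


Radius r = 57.8/2 = 28.9 nm
S/V = 3 / r = 3 / 28.9
S/V = 0.1038 nm^-1

0.1038


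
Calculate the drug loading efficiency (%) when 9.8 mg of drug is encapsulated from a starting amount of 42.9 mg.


Drug loading efficiency = (drug loaded / drug initial) * 100
DLE = 9.8 / 42.9 * 100
DLE = 0.2284 * 100
DLE = 22.84%

22.84


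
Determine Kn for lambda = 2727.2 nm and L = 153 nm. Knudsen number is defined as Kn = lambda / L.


Knudsen number Kn = lambda / L
Kn = 2727.2 / 153
Kn = 17.8248

17.8248


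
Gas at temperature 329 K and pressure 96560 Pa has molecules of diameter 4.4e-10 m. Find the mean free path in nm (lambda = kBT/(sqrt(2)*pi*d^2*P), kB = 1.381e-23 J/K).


Mean free path: lambda = kB*T / (sqrt(2) * pi * d^2 * P)
lambda = 1.381e-23 * 329 / (sqrt(2) * pi * (4.4e-10)^2 * 96560)
lambda = 5.47044e-08 m
lambda = 54.7 nm

54.7


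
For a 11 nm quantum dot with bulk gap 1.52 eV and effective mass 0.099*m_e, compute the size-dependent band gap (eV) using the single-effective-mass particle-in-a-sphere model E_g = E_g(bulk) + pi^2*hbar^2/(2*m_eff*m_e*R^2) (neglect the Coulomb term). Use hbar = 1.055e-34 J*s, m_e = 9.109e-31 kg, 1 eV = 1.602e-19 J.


Radius R = 11/2 nm = 5.5e-09 m
Confinement energy dE = pi^2 * hbar^2 / (2 * m_eff * m_e * R^2)
dE = pi^2 * (1.055e-34)^2 / (2 * 0.099 * 9.109e-31 * (5.5e-09)^2) J, divided by 1.602e-19 J/eV
dE = 0.1257 eV
Total band gap = E_g(bulk) + dE = 1.52 + 0.1257 = 1.6457 eV

1.6457


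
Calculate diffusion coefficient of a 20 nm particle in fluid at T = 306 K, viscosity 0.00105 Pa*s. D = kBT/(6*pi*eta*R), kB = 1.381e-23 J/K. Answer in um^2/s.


Radius R = 20/2 = 10 nm = 1e-08 m
D = kB*T / (6*pi*eta*R)
D = 1.381e-23 * 306 / (6 * pi * 0.00105 * 1e-08)
D = 2.13513e-11 m^2/s = 21.351 um^2/s

21.351


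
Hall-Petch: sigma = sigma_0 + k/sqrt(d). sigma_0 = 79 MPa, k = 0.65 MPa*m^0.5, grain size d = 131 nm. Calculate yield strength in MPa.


d = 131 nm = 1.31e-07 m
sqrt(d) = 0.0003619392
Hall-Petch contribution = k / sqrt(d) = 0.65 / 0.0003619392 = 1795.9 MPa
sigma = sigma_0 + k/sqrt(d) = 79 + 1795.9 = 1874.9 MPa

1874.9


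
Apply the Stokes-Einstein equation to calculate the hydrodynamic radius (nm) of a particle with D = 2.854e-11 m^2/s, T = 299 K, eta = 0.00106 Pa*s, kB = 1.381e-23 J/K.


Stokes-Einstein: R = kB*T / (6*pi*eta*D)
R = 1.381e-23 * 299 / (6 * pi * 0.00106 * 2.854e-11)
R = 7.24109e-09 m = 7.24 nm

7.24


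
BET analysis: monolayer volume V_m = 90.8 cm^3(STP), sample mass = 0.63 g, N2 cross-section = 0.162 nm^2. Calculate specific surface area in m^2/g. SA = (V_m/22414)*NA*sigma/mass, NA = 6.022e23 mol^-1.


Number of moles in monolayer = V_m / 22414 = 90.8 / 22414 = 0.00405104
Number of molecules = moles * NA = 0.00405104 * 6.022e23
SA = molecules * sigma / mass
SA = (90.8 / 22414) * 6.022e23 * 0.162e-18 / 0.63
SA = 627.3 m^2/g

627.3


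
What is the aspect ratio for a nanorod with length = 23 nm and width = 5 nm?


Aspect ratio AR = length / diameter
AR = 23 / 5
AR = 4.6

4.6


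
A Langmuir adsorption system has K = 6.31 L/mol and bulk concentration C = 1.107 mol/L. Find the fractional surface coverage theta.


Langmuir isotherm: theta = K*C / (1 + K*C)
K*C = 6.31 * 1.107 = 6.98517
theta = 6.98517 / (1 + 6.98517) = 6.98517 / 7.98517
theta = 0.8748

0.8748


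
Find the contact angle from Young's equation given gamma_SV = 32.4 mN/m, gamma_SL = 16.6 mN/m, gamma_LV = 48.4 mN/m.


cos(theta) = (gamma_SV - gamma_SL) / gamma_LV
cos(theta) = (32.4 - 16.6) / 48.4
cos(theta) = 0.326446
theta = arccos(0.326446) = 70.95 degrees

70.95
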